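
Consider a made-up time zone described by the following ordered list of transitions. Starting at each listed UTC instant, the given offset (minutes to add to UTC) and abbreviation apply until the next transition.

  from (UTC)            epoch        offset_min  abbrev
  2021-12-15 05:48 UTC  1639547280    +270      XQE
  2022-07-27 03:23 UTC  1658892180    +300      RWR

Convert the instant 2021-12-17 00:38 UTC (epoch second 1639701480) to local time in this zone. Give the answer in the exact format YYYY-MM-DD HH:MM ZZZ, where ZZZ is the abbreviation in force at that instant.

Query: 2021-12-17 00:38 UTC
Rule 1/2 (XQE, +04:30): 2021-12-15 05:48 UTC ≤ query < 2022-07-27 03:23 UTC
0·60 + 38 + 270 = 308 min
308 = 0·1440 + 308; 308 = 5·60 + 8 → 05:08, same day
→ 2021-12-17 05:08 XQE

2021-12-17 05:08 XQE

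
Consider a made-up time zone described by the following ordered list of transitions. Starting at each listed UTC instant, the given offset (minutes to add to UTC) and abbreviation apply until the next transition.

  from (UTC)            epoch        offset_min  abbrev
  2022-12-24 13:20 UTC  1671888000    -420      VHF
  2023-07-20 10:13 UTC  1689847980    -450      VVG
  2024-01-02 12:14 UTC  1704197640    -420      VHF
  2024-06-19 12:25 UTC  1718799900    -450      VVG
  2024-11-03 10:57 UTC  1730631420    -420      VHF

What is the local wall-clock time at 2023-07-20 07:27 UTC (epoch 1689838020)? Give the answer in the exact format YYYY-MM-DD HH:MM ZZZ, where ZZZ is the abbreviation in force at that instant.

2023-07-20 00:27 VHF

Query: 2023-07-20 07:27 UTC
Rule 1/5 (VHF, -07:00): 2022-12-24 13:20 UTC ≤ query < 2023-07-20 10:13 UTC
7·60 + 27 - 420 = 27 min
27 = 0·1440 + 27; 27 = 0·60 + 27 → 00:27, same day
→ 2023-07-20 00:27 VHF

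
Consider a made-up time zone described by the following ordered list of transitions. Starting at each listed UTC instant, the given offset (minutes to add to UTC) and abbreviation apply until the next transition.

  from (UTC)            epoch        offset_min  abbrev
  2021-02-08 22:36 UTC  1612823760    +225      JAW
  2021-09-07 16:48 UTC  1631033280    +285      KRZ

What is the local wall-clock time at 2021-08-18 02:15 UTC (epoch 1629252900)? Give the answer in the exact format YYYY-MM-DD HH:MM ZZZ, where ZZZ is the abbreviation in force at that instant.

Query: 2021-08-18 02:15 UTC
Rule 1/2 (JAW, +03:45): 2021-02-08 22:36 UTC ≤ query < 2021-09-07 16:48 UTC
2·60 + 15 + 225 = 360 min
360 = 0·1440 + 360; 360 = 6·60 + 0 → 06:00, same day
→ 2021-08-18 06:00 JAW

2021-08-18 06:00 JAW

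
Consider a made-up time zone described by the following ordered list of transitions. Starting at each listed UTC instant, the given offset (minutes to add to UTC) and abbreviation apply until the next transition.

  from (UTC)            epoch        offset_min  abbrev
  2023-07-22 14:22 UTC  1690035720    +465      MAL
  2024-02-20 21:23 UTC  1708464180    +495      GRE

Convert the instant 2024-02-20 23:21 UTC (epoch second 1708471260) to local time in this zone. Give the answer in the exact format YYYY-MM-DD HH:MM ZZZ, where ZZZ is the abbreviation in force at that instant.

Query: 2024-02-20 23:21 UTC
Rule 2/2 (GRE, +08:15): 2024-02-20 21:23 UTC ≤ query < +∞
23·60 + 21 + 495 = 1896 min
1896 = 1·1440 + 456; 456 = 7·60 + 36 → 07:36, 2024-02-20 + 1 day = 2024-02-21
→ 2024-02-21 07:36 GRE

2024-02-21 07:36 GRE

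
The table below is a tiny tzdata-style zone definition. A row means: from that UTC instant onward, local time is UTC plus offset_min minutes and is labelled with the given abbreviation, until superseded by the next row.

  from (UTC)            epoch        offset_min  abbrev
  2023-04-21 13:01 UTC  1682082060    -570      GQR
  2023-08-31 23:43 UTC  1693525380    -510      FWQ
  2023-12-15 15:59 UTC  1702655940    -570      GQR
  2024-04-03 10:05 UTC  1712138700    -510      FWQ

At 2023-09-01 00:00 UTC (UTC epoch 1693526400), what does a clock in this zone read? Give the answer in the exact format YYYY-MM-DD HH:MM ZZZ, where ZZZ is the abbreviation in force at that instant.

2023-08-31 15:30 FWQ

Query: 2023-09-01 00:00 UTC
Rule 2/4 (FWQ, -08:30): 2023-08-31 23:43 UTC ≤ query < 2023-12-15 15:59 UTC
0·60 + 0 - 510 = -510 min
-510 = -1·1440 + 930; 930 = 15·60 + 30 → 15:30, 2023-09-01 - 1 day = 2023-08-31
→ 2023-08-31 15:30 FWQ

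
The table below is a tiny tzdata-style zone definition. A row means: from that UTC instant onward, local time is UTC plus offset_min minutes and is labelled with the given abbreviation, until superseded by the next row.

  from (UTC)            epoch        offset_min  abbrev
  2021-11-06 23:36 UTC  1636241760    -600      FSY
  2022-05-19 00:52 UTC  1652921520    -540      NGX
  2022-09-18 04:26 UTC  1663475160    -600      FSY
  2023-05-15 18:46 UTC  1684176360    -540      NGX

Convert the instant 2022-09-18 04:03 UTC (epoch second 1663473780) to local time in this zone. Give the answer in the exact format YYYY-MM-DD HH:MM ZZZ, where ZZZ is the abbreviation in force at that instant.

Query: 2022-09-18 04:03 UTC
Rule 2/4 (NGX, -09:00): 2022-05-19 00:52 UTC ≤ query < 2022-09-18 04:26 UTC
4·60 + 3 - 540 = -297 min
-297 = -1·1440 + 1143; 1143 = 19·60 + 3 → 19:03, 2022-09-18 - 1 day = 2022-09-17
→ 2022-09-17 19:03 NGX

2022-09-17 19:03 NGX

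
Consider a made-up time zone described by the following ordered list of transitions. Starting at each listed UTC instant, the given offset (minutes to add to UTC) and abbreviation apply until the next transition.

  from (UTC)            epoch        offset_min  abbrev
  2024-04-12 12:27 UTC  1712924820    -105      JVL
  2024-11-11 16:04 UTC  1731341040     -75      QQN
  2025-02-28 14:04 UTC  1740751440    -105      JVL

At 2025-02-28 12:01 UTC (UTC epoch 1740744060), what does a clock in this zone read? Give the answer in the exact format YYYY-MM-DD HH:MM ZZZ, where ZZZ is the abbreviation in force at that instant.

Query: 2025-02-28 12:01 UTC
Rule 2/3 (QQN, -01:15): 2024-11-11 16:04 UTC ≤ query < 2025-02-28 14:04 UTC
12·60 + 1 - 75 = 646 min
646 = 0·1440 + 646; 646 = 10·60 + 46 → 10:46, same day
→ 2025-02-28 10:46 QQN

2025-02-28 10:46 QQN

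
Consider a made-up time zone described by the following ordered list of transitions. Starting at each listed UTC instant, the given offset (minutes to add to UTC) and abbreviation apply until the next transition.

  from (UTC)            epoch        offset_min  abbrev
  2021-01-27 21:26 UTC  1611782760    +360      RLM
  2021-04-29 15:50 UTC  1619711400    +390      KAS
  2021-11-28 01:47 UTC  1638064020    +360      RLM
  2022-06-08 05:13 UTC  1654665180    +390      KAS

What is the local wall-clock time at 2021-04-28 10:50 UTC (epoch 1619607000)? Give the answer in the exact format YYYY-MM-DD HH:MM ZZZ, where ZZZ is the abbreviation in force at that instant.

Query: 2021-04-28 10:50 UTC
Rule 1/4 (RLM, +06:00): 2021-01-27 21:26 UTC ≤ query < 2021-04-29 15:50 UTC
10·60 + 50 + 360 = 1010 min
1010 = 0·1440 + 1010; 1010 = 16·60 + 50 → 16:50, same day
→ 2021-04-28 16:50 RLM

2021-04-28 16:50 RLM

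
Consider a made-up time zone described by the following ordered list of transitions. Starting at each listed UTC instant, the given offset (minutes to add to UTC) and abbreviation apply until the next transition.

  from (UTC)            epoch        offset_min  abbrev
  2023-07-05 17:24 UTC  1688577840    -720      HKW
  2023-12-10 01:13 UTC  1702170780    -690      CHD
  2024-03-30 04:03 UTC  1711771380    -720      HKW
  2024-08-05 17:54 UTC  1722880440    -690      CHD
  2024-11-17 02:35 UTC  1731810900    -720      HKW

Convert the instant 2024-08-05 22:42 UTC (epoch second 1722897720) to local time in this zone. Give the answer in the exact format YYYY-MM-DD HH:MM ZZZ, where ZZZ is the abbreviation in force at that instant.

Query: 2024-08-05 22:42 UTC
Rule 4/5 (CHD, -11:30): 2024-08-05 17:54 UTC ≤ query < 2024-11-17 02:35 UTC
22·60 + 42 - 690 = 672 min
672 = 0·1440 + 672; 672 = 11·60 + 12 → 11:12, same day
→ 2024-08-05 11:12 CHD

2024-08-05 11:12 CHD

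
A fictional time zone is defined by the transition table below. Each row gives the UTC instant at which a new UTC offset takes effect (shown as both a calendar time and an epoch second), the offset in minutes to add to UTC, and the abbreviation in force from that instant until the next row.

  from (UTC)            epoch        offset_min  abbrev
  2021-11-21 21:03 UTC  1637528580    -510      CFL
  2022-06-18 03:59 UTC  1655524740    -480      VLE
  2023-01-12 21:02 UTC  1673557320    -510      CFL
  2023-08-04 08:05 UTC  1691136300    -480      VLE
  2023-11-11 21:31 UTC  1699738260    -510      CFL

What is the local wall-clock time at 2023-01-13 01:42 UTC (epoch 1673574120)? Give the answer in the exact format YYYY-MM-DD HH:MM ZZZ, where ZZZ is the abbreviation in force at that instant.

Query: 2023-01-13 01:42 UTC
Rule 3/5 (CFL, -08:30): 2023-01-12 21:02 UTC ≤ query < 2023-08-04 08:05 UTC
1·60 + 42 - 510 = -408 min
-408 = -1·1440 + 1032; 1032 = 17·60 + 12 → 17:12, 2023-01-13 - 1 day = 2023-01-12
→ 2023-01-12 17:12 CFL

2023-01-12 17:12 CFL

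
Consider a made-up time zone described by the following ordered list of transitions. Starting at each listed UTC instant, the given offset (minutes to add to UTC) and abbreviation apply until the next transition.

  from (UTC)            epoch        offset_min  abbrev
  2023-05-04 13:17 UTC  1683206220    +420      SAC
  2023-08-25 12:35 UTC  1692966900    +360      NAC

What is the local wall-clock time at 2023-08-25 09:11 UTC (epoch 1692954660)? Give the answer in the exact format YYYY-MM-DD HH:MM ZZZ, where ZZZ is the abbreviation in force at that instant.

2023-08-25 16:11 SAC

Query: 2023-08-25 09:11 UTC
Rule 1/2 (SAC, +07:00): 2023-05-04 13:17 UTC ≤ query < 2023-08-25 12:35 UTC
9·60 + 11 + 420 = 971 min
971 = 0·1440 + 971; 971 = 16·60 + 11 → 16:11, same day
→ 2023-08-25 16:11 SAC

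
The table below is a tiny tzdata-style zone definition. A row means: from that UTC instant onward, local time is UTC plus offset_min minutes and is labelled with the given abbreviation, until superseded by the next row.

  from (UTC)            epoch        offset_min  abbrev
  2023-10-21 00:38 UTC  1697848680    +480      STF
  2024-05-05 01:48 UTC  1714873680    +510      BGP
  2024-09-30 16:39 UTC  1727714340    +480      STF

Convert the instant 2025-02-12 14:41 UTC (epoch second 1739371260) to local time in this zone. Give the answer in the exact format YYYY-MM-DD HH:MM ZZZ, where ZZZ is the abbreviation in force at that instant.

2025-02-12 22:41 STF

Query: 2025-02-12 14:41 UTC
Rule 3/3 (STF, +08:00): 2024-09-30 16:39 UTC ≤ query < +∞
14·60 + 41 + 480 = 1361 min
1361 = 0·1440 + 1361; 1361 = 22·60 + 41 → 22:41, same day
→ 2025-02-12 22:41 STF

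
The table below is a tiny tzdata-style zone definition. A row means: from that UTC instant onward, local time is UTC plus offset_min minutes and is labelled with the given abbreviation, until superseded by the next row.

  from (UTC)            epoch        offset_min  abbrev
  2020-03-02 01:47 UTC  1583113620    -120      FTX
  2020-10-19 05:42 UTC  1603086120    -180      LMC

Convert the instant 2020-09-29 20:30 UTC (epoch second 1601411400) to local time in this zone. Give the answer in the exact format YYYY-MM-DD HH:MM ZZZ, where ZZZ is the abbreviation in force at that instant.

Query: 2020-09-29 20:30 UTC
Rule 1/2 (FTX, -02:00): 2020-03-02 01:47 UTC ≤ query < 2020-10-19 05:42 UTC
20·60 + 30 - 120 = 1110 min
1110 = 0·1440 + 1110; 1110 = 18·60 + 30 → 18:30, same day
→ 2020-09-29 18:30 FTX

2020-09-29 18:30 FTX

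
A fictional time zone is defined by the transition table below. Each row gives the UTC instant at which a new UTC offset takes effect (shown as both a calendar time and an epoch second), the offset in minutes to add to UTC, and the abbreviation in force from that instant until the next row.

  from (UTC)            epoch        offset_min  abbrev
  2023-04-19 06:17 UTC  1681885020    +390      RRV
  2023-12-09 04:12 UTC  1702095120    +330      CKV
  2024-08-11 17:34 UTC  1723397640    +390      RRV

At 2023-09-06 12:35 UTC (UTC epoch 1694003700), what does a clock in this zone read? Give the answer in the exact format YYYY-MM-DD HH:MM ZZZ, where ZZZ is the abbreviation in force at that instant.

Query: 2023-09-06 12:35 UTC
Rule 1/3 (RRV, +06:30): 2023-04-19 06:17 UTC ≤ query < 2023-12-09 04:12 UTC
12·60 + 35 + 390 = 1145 min
1145 = 0·1440 + 1145; 1145 = 19·60 + 5 → 19:05, same day
→ 2023-09-06 19:05 RRV

2023-09-06 19:05 RRV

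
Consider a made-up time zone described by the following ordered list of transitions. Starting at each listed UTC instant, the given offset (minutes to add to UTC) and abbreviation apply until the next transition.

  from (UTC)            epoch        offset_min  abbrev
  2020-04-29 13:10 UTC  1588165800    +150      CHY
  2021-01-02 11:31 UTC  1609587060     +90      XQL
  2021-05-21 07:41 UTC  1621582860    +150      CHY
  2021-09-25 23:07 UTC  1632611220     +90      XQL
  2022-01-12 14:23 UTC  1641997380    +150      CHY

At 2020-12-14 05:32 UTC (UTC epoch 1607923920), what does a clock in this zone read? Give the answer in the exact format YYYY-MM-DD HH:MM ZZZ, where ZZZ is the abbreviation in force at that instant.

2020-12-14 08:02 CHY

Query: 2020-12-14 05:32 UTC
Rule 1/5 (CHY, +02:30): 2020-04-29 13:10 UTC ≤ query < 2021-01-02 11:31 UTC
5·60 + 32 + 150 = 482 min
482 = 0·1440 + 482; 482 = 8·60 + 2 → 08:02, same day
→ 2020-12-14 08:02 CHY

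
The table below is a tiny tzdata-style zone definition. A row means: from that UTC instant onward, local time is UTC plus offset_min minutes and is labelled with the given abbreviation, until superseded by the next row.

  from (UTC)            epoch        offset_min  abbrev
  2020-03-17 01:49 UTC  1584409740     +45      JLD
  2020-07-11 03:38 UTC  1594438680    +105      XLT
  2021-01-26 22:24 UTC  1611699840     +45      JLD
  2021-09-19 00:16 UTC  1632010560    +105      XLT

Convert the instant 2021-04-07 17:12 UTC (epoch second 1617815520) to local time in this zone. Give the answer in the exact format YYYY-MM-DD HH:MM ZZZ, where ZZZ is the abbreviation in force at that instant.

2021-04-07 17:57 JLD

Query: 2021-04-07 17:12 UTC
Rule 3/4 (JLD, +00:45): 2021-01-26 22:24 UTC ≤ query < 2021-09-19 00:16 UTC
17·60 + 12 + 45 = 1077 min
1077 = 0·1440 + 1077; 1077 = 17·60 + 57 → 17:57, same day
→ 2021-04-07 17:57 JLD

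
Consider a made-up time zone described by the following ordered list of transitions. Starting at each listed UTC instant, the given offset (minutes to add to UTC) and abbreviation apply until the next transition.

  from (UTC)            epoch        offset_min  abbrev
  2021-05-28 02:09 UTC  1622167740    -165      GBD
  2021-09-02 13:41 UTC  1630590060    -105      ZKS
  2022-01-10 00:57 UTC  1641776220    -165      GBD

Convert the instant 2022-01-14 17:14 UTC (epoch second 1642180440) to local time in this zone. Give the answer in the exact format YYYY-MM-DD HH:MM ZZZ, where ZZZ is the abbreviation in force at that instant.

Query: 2022-01-14 17:14 UTC
Rule 3/3 (GBD, -02:45): 2022-01-10 00:57 UTC ≤ query < +∞
17·60 + 14 - 165 = 869 min
869 = 0·1440 + 869; 869 = 14·60 + 29 → 14:29, same day
→ 2022-01-14 14:29 GBD

2022-01-14 14:29 GBD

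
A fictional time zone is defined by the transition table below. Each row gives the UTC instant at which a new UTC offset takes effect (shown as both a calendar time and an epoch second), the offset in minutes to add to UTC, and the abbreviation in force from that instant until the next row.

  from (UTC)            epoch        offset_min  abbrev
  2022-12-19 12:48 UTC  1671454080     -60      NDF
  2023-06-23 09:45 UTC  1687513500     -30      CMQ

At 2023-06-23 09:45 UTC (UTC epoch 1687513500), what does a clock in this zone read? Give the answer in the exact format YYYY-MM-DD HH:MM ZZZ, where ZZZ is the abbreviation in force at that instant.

Query: 2023-06-23 09:45 UTC
Rule 2/2 (CMQ, -00:30): 2023-06-23 09:45 UTC ≤ query < +∞
9·60 + 45 - 30 = 555 min
555 = 0·1440 + 555; 555 = 9·60 + 15 → 09:15, same day
→ 2023-06-23 09:15 CMQ

2023-06-23 09:15 CMQ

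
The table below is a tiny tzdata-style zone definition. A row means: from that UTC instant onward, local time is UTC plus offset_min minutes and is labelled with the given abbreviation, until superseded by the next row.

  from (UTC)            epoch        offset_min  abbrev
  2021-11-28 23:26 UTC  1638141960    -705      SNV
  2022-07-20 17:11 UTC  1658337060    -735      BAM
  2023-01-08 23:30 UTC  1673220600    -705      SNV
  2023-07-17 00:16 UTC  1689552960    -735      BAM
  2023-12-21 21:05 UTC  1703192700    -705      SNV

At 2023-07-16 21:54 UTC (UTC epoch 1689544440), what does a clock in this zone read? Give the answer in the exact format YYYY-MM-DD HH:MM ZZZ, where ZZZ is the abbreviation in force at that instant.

Query: 2023-07-16 21:54 UTC
Rule 3/5 (SNV, -11:45): 2023-01-08 23:30 UTC ≤ query < 2023-07-17 00:16 UTC
21·60 + 54 - 705 = 609 min
609 = 0·1440 + 609; 609 = 10·60 + 9 → 10:09, same day
→ 2023-07-16 10:09 SNV

2023-07-16 10:09 SNV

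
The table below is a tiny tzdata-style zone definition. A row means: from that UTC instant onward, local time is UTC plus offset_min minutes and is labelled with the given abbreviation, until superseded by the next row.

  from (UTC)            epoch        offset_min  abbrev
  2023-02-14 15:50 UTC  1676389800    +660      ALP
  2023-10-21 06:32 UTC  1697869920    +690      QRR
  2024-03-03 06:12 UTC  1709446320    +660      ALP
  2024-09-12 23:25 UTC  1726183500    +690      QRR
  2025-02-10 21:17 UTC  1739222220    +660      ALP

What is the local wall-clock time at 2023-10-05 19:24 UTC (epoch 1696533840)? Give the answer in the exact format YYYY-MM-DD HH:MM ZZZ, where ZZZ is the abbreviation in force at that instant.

Query: 2023-10-05 19:24 UTC
Rule 1/5 (ALP, +11:00): 2023-02-14 15:50 UTC ≤ query < 2023-10-21 06:32 UTC
19·60 + 24 + 660 = 1824 min
1824 = 1·1440 + 384; 384 = 6·60 + 24 → 06:24, 2023-10-05 + 1 day = 2023-10-06
→ 2023-10-06 06:24 ALP

2023-10-06 06:24 ALP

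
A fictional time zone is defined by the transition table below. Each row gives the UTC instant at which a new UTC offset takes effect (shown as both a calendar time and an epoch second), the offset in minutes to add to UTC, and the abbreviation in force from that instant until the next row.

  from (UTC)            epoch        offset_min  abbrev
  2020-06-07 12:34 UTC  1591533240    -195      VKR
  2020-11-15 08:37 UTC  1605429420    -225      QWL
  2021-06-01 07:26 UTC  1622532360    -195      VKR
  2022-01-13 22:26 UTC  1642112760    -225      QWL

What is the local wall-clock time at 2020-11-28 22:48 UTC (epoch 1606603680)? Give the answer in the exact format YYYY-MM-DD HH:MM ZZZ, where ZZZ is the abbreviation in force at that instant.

Query: 2020-11-28 22:48 UTC
Rule 2/4 (QWL, -03:45): 2020-11-15 08:37 UTC ≤ query < 2021-06-01 07:26 UTC
22·60 + 48 - 225 = 1143 min
1143 = 0·1440 + 1143; 1143 = 19·60 + 3 → 19:03, same day
→ 2020-11-28 19:03 QWL

2020-11-28 19:03 QWL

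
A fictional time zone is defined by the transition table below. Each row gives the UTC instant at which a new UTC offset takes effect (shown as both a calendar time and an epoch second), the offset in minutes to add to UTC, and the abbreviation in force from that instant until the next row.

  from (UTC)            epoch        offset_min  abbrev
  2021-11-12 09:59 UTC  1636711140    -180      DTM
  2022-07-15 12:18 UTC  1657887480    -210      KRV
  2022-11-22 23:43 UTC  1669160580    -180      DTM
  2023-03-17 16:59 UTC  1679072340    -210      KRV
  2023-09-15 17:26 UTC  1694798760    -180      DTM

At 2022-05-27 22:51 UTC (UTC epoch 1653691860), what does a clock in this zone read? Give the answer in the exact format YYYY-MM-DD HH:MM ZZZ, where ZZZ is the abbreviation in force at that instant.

2022-05-27 19:51 DTM

Query: 2022-05-27 22:51 UTC
Rule 1/5 (DTM, -03:00): 2021-11-12 09:59 UTC ≤ query < 2022-07-15 12:18 UTC
22·60 + 51 - 180 = 1191 min
1191 = 0·1440 + 1191; 1191 = 19·60 + 51 → 19:51, same day
→ 2022-05-27 19:51 DTM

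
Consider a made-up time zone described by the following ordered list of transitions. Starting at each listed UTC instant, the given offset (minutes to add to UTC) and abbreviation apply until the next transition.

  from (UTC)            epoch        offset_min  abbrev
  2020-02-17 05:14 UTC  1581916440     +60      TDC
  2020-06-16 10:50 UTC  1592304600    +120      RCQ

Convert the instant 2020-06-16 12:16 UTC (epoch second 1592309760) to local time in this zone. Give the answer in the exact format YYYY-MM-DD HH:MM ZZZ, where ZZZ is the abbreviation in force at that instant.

Query: 2020-06-16 12:16 UTC
Rule 2/2 (RCQ, +02:00): 2020-06-16 10:50 UTC ≤ query < +∞
12·60 + 16 + 120 = 856 min
856 = 0·1440 + 856; 856 = 14·60 + 16 → 14:16, same day
→ 2020-06-16 14:16 RCQ

2020-06-16 14:16 RCQ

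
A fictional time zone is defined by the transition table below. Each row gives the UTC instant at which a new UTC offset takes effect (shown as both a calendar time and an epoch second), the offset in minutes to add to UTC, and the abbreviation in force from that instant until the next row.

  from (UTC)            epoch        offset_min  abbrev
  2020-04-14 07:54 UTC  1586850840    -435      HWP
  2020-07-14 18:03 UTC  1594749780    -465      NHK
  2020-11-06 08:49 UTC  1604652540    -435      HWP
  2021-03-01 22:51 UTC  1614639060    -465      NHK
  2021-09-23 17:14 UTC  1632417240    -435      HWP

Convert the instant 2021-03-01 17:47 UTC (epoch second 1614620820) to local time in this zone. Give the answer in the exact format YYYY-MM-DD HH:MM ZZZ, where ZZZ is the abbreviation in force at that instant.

2021-03-01 10:32 HWP

Query: 2021-03-01 17:47 UTC
Rule 3/5 (HWP, -07:15): 2020-11-06 08:49 UTC ≤ query < 2021-03-01 22:51 UTC
17·60 + 47 - 435 = 632 min
632 = 0·1440 + 632; 632 = 10·60 + 32 → 10:32, same day
→ 2021-03-01 10:32 HWP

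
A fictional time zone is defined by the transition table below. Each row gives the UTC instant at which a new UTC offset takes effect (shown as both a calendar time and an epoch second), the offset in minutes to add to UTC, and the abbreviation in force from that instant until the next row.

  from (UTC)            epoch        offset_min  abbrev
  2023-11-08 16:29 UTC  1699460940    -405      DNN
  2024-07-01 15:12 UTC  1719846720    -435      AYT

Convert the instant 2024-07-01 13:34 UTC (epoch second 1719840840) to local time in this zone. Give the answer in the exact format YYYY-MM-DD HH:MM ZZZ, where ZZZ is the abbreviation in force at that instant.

2024-07-01 06:49 DNN

Query: 2024-07-01 13:34 UTC
Rule 1/2 (DNN, -06:45): 2023-11-08 16:29 UTC ≤ query < 2024-07-01 15:12 UTC
13·60 + 34 - 405 = 409 min
409 = 0·1440 + 409; 409 = 6·60 + 49 → 06:49, same day
→ 2024-07-01 06:49 DNN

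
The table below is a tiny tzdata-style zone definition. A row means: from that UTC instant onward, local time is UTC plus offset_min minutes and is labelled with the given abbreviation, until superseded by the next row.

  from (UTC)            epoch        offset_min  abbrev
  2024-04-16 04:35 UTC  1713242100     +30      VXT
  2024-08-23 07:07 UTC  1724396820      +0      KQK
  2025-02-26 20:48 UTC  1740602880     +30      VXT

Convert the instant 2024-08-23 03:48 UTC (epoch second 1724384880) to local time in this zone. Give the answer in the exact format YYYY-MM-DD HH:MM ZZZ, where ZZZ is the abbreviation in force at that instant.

2024-08-23 04:18 VXT

Query: 2024-08-23 03:48 UTC
Rule 1/3 (VXT, +00:30): 2024-04-16 04:35 UTC ≤ query < 2024-08-23 07:07 UTC
3·60 + 48 + 30 = 258 min
258 = 0·1440 + 258; 258 = 4·60 + 18 → 04:18, same day
→ 2024-08-23 04:18 VXT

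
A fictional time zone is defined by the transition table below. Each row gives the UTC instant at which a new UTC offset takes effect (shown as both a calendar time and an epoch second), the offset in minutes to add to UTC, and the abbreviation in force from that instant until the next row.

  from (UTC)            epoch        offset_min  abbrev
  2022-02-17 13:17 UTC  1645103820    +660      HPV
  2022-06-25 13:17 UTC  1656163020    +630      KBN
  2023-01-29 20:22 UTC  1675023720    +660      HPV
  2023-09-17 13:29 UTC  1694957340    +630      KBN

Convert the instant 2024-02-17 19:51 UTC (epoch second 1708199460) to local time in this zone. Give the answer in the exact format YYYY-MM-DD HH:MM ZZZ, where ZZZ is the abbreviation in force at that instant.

Query: 2024-02-17 19:51 UTC
Rule 4/4 (KBN, +10:30): 2023-09-17 13:29 UTC ≤ query < +∞
19·60 + 51 + 630 = 1821 min
1821 = 1·1440 + 381; 381 = 6·60 + 21 → 06:21, 2024-02-17 + 1 day = 2024-02-18
→ 2024-02-18 06:21 KBN

2024-02-18 06:21 KBN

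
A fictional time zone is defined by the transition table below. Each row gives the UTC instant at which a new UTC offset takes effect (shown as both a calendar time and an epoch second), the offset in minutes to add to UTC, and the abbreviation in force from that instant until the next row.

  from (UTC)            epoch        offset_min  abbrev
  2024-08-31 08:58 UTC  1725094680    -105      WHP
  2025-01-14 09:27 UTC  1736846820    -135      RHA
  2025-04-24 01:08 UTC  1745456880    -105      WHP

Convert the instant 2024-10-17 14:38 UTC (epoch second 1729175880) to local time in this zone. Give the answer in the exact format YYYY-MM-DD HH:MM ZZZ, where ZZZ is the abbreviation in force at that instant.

2024-10-17 12:53 WHP

Query: 2024-10-17 14:38 UTC
Rule 1/3 (WHP, -01:45): 2024-08-31 08:58 UTC ≤ query < 2025-01-14 09:27 UTC
14·60 + 38 - 105 = 773 min
773 = 0·1440 + 773; 773 = 12·60 + 53 → 12:53, same day
→ 2024-10-17 12:53 WHP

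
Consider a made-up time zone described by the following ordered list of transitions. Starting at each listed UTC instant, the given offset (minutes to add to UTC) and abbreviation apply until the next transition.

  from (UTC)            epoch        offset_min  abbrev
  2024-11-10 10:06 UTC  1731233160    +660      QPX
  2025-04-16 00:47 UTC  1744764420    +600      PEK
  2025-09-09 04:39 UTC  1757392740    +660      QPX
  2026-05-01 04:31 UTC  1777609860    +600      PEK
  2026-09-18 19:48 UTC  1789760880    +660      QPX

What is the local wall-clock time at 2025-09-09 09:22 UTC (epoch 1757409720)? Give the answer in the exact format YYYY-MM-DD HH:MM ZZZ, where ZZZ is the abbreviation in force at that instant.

2025-09-09 20:22 QPX

Query: 2025-09-09 09:22 UTC
Rule 3/5 (QPX, +11:00): 2025-09-09 04:39 UTC ≤ query < 2026-05-01 04:31 UTC
9·60 + 22 + 660 = 1222 min
1222 = 0·1440 + 1222; 1222 = 20·60 + 22 → 20:22, same day
→ 2025-09-09 20:22 QPX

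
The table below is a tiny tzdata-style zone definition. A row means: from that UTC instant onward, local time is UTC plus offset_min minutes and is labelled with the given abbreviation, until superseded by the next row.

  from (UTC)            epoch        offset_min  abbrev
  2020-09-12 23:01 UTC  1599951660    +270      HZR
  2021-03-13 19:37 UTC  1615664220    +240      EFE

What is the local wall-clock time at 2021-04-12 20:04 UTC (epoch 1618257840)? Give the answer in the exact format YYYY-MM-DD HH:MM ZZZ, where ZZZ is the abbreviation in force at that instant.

2021-04-13 00:04 EFE

Query: 2021-04-12 20:04 UTC
Rule 2/2 (EFE, +04:00): 2021-03-13 19:37 UTC ≤ query < +∞
20·60 + 4 + 240 = 1444 min
1444 = 1·1440 + 4; 4 = 0·60 + 4 → 00:04, 2021-04-12 + 1 day = 2021-04-13
→ 2021-04-13 00:04 EFE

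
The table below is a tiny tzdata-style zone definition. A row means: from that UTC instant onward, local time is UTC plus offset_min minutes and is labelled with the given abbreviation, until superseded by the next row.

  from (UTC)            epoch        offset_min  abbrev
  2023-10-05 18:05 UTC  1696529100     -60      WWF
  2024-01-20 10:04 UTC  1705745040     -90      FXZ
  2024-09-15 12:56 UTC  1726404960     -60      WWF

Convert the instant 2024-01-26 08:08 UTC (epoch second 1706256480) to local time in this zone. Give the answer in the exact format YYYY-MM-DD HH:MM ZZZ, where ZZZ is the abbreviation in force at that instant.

2024-01-26 06:38 FXZ

Query: 2024-01-26 08:08 UTC
Rule 2/3 (FXZ, -01:30): 2024-01-20 10:04 UTC ≤ query < 2024-09-15 12:56 UTC
8·60 + 8 - 90 = 398 min
398 = 0·1440 + 398; 398 = 6·60 + 38 → 06:38, same day
→ 2024-01-26 06:38 FXZ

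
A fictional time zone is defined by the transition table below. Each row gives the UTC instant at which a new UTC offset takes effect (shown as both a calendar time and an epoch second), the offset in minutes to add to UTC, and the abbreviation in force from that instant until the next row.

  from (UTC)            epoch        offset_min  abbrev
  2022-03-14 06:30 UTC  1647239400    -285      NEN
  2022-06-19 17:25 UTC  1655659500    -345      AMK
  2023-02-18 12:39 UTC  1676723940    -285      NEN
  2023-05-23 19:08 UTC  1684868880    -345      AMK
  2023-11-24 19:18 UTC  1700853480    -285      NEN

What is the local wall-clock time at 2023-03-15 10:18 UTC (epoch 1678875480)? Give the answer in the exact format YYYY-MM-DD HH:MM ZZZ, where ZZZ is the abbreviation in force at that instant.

2023-03-15 05:33 NEN

Query: 2023-03-15 10:18 UTC
Rule 3/5 (NEN, -04:45): 2023-02-18 12:39 UTC ≤ query < 2023-05-23 19:08 UTC
10·60 + 18 - 285 = 333 min
333 = 0·1440 + 333; 333 = 5·60 + 33 → 05:33, same day
→ 2023-03-15 05:33 NEN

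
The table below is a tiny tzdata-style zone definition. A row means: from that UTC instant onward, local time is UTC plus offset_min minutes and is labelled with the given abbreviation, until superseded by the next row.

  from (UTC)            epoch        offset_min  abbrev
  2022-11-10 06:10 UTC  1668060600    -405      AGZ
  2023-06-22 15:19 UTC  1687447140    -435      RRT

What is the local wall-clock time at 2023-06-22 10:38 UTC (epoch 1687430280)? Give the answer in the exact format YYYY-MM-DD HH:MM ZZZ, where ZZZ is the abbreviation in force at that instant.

Query: 2023-06-22 10:38 UTC
Rule 1/2 (AGZ, -06:45): 2022-11-10 06:10 UTC ≤ query < 2023-06-22 15:19 UTC
10·60 + 38 - 405 = 233 min
233 = 0·1440 + 233; 233 = 3·60 + 53 → 03:53, same day
→ 2023-06-22 03:53 AGZ

2023-06-22 03:53 AGZ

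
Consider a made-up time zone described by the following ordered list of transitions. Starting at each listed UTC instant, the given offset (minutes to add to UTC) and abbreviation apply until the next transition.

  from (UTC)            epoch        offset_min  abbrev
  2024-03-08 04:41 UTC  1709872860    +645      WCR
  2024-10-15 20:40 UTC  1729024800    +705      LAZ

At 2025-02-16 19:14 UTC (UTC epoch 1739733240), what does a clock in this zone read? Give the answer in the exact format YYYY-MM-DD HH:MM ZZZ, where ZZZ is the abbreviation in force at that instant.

Query: 2025-02-16 19:14 UTC
Rule 2/2 (LAZ, +11:45): 2024-10-15 20:40 UTC ≤ query < +∞
19·60 + 14 + 705 = 1859 min
1859 = 1·1440 + 419; 419 = 6·60 + 59 → 06:59, 2025-02-16 + 1 day = 2025-02-17
→ 2025-02-17 06:59 LAZ

2025-02-17 06:59 LAZ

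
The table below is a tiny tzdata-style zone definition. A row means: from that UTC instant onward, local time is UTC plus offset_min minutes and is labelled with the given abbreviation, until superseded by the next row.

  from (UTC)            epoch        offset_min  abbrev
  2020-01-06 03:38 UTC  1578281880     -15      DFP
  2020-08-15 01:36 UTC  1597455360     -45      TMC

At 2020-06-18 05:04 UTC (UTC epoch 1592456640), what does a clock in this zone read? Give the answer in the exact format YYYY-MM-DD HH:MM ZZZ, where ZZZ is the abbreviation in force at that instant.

Query: 2020-06-18 05:04 UTC
Rule 1/2 (DFP, -00:15): 2020-01-06 03:38 UTC ≤ query < 2020-08-15 01:36 UTC
5·60 + 4 - 15 = 289 min
289 = 0·1440 + 289; 289 = 4·60 + 49 → 04:49, same day
→ 2020-06-18 04:49 DFP

2020-06-18 04:49 DFP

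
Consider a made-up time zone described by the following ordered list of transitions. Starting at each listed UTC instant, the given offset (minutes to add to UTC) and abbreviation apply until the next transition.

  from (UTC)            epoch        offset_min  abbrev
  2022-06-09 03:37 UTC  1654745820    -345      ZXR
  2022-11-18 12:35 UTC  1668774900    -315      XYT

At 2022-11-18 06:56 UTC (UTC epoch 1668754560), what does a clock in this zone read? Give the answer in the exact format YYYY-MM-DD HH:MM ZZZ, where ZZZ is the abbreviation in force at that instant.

Query: 2022-11-18 06:56 UTC
Rule 1/2 (ZXR, -05:45): 2022-06-09 03:37 UTC ≤ query < 2022-11-18 12:35 UTC
6·60 + 56 - 345 = 71 min
71 = 0·1440 + 71; 71 = 1·60 + 11 → 01:11, same day
→ 2022-11-18 01:11 ZXR

2022-11-18 01:11 ZXR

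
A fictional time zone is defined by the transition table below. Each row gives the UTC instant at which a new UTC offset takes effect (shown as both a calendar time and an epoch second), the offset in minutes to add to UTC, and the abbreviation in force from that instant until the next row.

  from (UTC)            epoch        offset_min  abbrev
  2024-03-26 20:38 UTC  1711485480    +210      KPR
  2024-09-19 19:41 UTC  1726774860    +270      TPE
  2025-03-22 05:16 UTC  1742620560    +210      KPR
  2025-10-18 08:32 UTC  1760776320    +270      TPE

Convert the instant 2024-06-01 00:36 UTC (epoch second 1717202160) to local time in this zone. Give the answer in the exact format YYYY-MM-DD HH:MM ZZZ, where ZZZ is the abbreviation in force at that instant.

2024-06-01 04:06 KPR

Query: 2024-06-01 00:36 UTC
Rule 1/4 (KPR, +03:30): 2024-03-26 20:38 UTC ≤ query < 2024-09-19 19:41 UTC
0·60 + 36 + 210 = 246 min
246 = 0·1440 + 246; 246 = 4·60 + 6 → 04:06, same day
→ 2024-06-01 04:06 KPR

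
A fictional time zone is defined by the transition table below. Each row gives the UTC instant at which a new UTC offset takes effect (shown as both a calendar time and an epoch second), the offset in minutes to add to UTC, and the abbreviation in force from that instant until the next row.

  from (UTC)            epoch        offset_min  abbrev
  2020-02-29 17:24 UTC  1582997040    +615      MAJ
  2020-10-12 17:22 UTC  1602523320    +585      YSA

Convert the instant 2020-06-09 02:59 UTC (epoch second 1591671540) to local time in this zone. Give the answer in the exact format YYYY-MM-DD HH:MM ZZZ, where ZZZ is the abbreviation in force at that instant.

2020-06-09 13:14 MAJ

Query: 2020-06-09 02:59 UTC
Rule 1/2 (MAJ, +10:15): 2020-02-29 17:24 UTC ≤ query < 2020-10-12 17:22 UTC
2·60 + 59 + 615 = 794 min
794 = 0·1440 + 794; 794 = 13·60 + 14 → 13:14, same day
→ 2020-06-09 13:14 MAJ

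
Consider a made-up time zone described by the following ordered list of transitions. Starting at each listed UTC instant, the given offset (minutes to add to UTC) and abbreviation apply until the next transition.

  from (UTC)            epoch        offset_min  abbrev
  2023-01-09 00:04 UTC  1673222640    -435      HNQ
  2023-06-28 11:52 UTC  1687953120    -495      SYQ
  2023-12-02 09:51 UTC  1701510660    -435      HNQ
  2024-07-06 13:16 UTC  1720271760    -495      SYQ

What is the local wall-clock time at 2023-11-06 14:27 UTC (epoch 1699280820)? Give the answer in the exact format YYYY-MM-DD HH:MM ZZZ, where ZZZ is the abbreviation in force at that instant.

2023-11-06 06:12 SYQ

Query: 2023-11-06 14:27 UTC
Rule 2/4 (SYQ, -08:15): 2023-06-28 11:52 UTC ≤ query < 2023-12-02 09:51 UTC
14·60 + 27 - 495 = 372 min
372 = 0·1440 + 372; 372 = 6·60 + 12 → 06:12, same day
→ 2023-11-06 06:12 SYQ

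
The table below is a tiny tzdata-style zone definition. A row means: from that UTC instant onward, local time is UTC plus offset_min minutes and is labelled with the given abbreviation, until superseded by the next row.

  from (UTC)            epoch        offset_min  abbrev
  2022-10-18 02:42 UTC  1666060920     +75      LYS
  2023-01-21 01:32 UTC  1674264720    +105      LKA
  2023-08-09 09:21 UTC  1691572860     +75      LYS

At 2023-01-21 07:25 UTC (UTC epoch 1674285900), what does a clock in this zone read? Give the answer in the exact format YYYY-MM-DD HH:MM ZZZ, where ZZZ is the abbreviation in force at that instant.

Query: 2023-01-21 07:25 UTC
Rule 2/3 (LKA, +01:45): 2023-01-21 01:32 UTC ≤ query < 2023-08-09 09:21 UTC
7·60 + 25 + 105 = 550 min
550 = 0·1440 + 550; 550 = 9·60 + 10 → 09:10, same day
→ 2023-01-21 09:10 LKA

2023-01-21 09:10 LKA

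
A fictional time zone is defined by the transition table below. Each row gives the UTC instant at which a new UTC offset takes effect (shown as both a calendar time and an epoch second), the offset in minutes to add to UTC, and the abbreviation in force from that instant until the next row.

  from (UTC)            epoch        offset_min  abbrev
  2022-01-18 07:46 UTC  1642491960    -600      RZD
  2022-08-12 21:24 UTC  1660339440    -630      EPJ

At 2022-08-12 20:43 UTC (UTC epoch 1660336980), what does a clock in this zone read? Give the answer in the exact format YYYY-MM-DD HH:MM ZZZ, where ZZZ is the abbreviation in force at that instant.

2022-08-12 10:43 RZD

Query: 2022-08-12 20:43 UTC
Rule 1/2 (RZD, -10:00): 2022-01-18 07:46 UTC ≤ query < 2022-08-12 21:24 UTC
20·60 + 43 - 600 = 643 min
643 = 0·1440 + 643; 643 = 10·60 + 43 → 10:43, same day
→ 2022-08-12 10:43 RZD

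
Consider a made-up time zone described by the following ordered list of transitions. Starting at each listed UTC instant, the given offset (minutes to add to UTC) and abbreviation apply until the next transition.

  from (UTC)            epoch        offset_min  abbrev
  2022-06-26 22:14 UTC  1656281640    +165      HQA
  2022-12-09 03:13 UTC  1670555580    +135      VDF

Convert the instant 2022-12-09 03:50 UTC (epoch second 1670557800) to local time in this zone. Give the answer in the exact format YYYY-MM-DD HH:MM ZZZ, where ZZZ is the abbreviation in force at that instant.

2022-12-09 06:05 VDF

Query: 2022-12-09 03:50 UTC
Rule 2/2 (VDF, +02:15): 2022-12-09 03:13 UTC ≤ query < +∞
3·60 + 50 + 135 = 365 min
365 = 0·1440 + 365; 365 = 6·60 + 5 → 06:05, same day
→ 2022-12-09 06:05 VDF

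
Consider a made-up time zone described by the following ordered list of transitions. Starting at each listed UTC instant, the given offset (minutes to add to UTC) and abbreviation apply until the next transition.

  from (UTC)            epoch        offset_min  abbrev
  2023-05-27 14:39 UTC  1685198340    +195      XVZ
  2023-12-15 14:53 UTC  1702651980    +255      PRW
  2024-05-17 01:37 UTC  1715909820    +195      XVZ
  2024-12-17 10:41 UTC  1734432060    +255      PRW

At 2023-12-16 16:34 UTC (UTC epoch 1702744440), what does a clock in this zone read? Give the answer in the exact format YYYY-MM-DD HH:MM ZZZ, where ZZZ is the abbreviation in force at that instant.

2023-12-16 20:49 PRW

Query: 2023-12-16 16:34 UTC
Rule 2/4 (PRW, +04:15): 2023-12-15 14:53 UTC ≤ query < 2024-05-17 01:37 UTC
16·60 + 34 + 255 = 1249 min
1249 = 0·1440 + 1249; 1249 = 20·60 + 49 → 20:49, same day
→ 2023-12-16 20:49 PRW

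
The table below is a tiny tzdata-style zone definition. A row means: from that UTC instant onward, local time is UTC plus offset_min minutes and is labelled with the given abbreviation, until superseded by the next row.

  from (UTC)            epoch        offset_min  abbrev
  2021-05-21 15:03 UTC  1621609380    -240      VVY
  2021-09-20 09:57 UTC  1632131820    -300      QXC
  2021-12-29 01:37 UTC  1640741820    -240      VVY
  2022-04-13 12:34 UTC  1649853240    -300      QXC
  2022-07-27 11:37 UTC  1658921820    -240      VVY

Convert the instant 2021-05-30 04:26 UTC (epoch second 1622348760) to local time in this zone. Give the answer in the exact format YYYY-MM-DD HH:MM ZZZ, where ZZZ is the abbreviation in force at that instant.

Query: 2021-05-30 04:26 UTC
Rule 1/5 (VVY, -04:00): 2021-05-21 15:03 UTC ≤ query < 2021-09-20 09:57 UTC
4·60 + 26 - 240 = 26 min
26 = 0·1440 + 26; 26 = 0·60 + 26 → 00:26, same day
→ 2021-05-30 00:26 VVY

2021-05-30 00:26 VVY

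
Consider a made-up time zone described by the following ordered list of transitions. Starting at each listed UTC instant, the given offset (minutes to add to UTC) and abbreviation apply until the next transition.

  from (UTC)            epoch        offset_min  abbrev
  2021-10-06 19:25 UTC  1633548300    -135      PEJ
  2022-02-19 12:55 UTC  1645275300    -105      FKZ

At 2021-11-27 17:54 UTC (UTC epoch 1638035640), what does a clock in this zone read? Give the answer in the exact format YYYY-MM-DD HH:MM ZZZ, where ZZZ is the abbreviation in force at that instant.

Query: 2021-11-27 17:54 UTC
Rule 1/2 (PEJ, -02:15): 2021-10-06 19:25 UTC ≤ query < 2022-02-19 12:55 UTC
17·60 + 54 - 135 = 939 min
939 = 0·1440 + 939; 939 = 15·60 + 39 → 15:39, same day
→ 2021-11-27 15:39 PEJ

2021-11-27 15:39 PEJ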